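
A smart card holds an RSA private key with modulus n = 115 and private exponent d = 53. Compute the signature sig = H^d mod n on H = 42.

Squares mod 115: H^1≡42, H^2≡39, H^4≡26, H^8≡101, H^16≡81, H^32≡6
53 = 32 + 16 + 4 + 1, so H^53 ≡ 6·81·26·42 ≡ 102 (mod 115)

102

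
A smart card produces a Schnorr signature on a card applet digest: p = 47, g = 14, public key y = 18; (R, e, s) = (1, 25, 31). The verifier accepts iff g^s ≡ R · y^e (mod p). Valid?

no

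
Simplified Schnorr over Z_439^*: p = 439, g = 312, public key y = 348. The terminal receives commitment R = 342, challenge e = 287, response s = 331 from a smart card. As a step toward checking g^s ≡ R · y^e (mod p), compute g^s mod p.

Squares mod 439: 312^1≡312, 312^2≡325, 312^4≡265, 312^8≡424, 312^16≡225, 312^32≡140, 312^64≡284, 312^128≡319, 312^256≡352
331 = 256 + 64 + 8 + 2 + 1, so 312^331 ≡ 352·284·424·325·312 ≡ 381 (mod 439)

381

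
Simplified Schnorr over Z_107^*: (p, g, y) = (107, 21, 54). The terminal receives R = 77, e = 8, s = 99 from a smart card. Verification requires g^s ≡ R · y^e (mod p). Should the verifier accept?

accept

g^s mod p:
21^2 = 441 ≡ 13
21^4 ≡ 13^2 = 169 ≡ 62
21^8 ≡ 62^2 = 3844 ≡ 99
21^16 ≡ 99^2 = 9801 ≡ 64
21^32 ≡ 64^2 = 4096 ≡ 30
21^64 ≡ 30^2 = 900 ≡ 44
99 = 64 + 32 + 2 + 1, so 21^99 ≡ 44·30·13·21 ≡ 91 (mod 107)
R · y^e mod p:
54^2 = 2916 ≡ 27
54^4 ≡ 27^2 = 729 ≡ 87
54^8 ≡ 87^2 = 7569 ≡ 79
77·79 = 6083 ≡ 91 (mod 107)
91 ≡ 91 (mod 107); signature holds.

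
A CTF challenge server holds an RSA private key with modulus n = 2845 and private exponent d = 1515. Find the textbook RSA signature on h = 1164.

1414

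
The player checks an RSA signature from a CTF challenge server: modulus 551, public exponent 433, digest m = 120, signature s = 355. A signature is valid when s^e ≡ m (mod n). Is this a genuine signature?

Squares mod 551: s^1≡355, s^2≡397, s^4≡23, s^8≡529, s^16≡484, s^32≡81, s^64≡500, s^128≡397, s^256≡23
433 = 256 + 128 + 32 + 16 + 1, so s^433 ≡ 23·397·81·484·355 ≡ 431 (mod 551)
The recovered value 431 does not match the digest 120.

forged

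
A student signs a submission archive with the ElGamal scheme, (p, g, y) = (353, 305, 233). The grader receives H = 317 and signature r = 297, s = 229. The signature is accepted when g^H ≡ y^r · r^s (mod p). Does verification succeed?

Left side g^H mod p:
Squares mod 353: 305^1≡305, 305^2≡186, 305^4≡2, 305^8≡4, 305^16≡16, 305^32≡256, 305^64≡231, 305^128≡58, 305^256≡187
317 = 256 + 32 + 16 + 8 + 4 + 1, so 305^317 ≡ 187·256·16·4·2·305 ≡ 33 (mod 353)
Right side y^r · r^s mod p:
Squares mod 353: 233^1≡233, 233^2≡280, 233^4≡34, 233^8≡97, 233^16≡231, 233^32≡58, 233^64≡187, 233^128≡22, 233^256≡131
297 = 256 + 32 + 8 + 1, so 233^297 ≡ 131·58·97·233 ≡ 253 (mod 353)
Squares mod 353: 297^1≡297, 297^2≡312, 297^4≡269, 297^8≡349, 297^16≡16, 297^32≡256, 297^64≡231, 297^128≡58
229 = 128 + 64 + 32 + 4 + 1, so 297^229 ≡ 58·231·256·269·297 ≡ 215 (mod 353)
253·215 = 54395 ≡ 33 (mod 353)
33 ≡ 33 (mod 353), so the signature is genuine.

passes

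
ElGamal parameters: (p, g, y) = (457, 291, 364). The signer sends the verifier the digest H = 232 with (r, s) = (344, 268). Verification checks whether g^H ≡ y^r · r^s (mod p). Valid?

no

Left side g^H mod p:
291^232 mod 457 = 241
Right side y^r · r^s mod p:
364^344 mod 457 = 407
344^268 mod 457 = 201
407·201 = 81807 ≡ 4 (mod 457)
241 ≠ 4, so verification fails.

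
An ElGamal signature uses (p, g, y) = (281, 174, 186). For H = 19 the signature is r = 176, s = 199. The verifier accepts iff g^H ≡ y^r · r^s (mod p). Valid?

Left side g^H mod p:
Squares mod 281: 174^1≡174, 174^2≡209, 174^4≡126, 174^8≡140, 174^16≡211
19 = 16 + 2 + 1, so 174^19 ≡ 211·209·174 ≡ 240 (mod 281)
Right side y^r · r^s mod p:
Squares mod 281: 186^1≡186, 186^2≡33, 186^4≡246, 186^8≡101, 186^16≡85, 186^32≡200, 186^64≡98, 186^128≡50
176 = 128 + 32 + 16, so 186^176 ≡ 50·200·85 ≡ 256 (mod 281)
Squares mod 281: 176^1≡176, 176^2≡66, 176^4≡141, 176^8≡211, 176^16≡123, 176^32≡236, 176^64≡58, 176^128≡273
199 = 128 + 64 + 4 + 2 + 1, so 176^199 ≡ 273·58·141·66·176 ≡ 159 (mod 281)
256·159 = 40704 ≡ 240 (mod 281)
240 ≡ 240 (mod 281), so the signature is genuine.

yes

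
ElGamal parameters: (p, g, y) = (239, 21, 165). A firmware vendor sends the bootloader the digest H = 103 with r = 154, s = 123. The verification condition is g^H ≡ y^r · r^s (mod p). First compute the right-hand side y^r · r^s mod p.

26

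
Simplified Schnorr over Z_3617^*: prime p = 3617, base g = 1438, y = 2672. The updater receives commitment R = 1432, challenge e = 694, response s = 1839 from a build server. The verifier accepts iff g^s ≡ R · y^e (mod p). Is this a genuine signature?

genuine

g^s mod p:
Squares mod 3617: 1438^1≡1438, 1438^2≡2537, 1438^4≡1726, 1438^8≡2285, 1438^16≡1894, 1438^32≡2789, 1438^64≡1971, 1438^128≡183, 1438^256≡936, 1438^512≡782, 1438^1024≡251
1839 = 1024 + 512 + 256 + 32 + 8 + 4 + 2 + 1, so 1438^1839 ≡ 251·782·936·2789·2285·1726·2537·1438 ≡ 1550 (mod 3617)
R · y^e mod p:
Squares mod 3617: 2672^1≡2672, 2672^2≡3243, 2672^4≡2430, 2672^8≡1956, 2672^16≡2767, 2672^32≡2717, 2672^64≡3409, 2672^128≡3477, 2672^256≡1515, 2672^512≡2047
694 = 512 + 128 + 32 + 16 + 4 + 2, so 2672^694 ≡ 2047·3477·2717·2767·2430·3243 ≡ 3219 (mod 3617)
1432·3219 = 4609608 ≡ 1550 (mod 3617)
1550 ≡ 1550 (mod 3617); signature holds.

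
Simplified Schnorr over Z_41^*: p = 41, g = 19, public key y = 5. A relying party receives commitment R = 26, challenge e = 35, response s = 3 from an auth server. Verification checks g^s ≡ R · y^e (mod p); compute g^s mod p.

19^2 = 361 ≡ 33
3 = 2 + 1, so 19^3 ≡ 33·19 ≡ 12 (mod 41)

12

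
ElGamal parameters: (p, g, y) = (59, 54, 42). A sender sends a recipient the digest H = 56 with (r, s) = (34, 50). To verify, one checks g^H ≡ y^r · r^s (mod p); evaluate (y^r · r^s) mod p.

Squares mod 59: 42^1≡42, 42^2≡53, 42^4≡36, 42^8≡57, 42^16≡4, 42^32≡16
34 = 32 + 2, so 42^34 ≡ 16·53 ≡ 22 (mod 59)
Squares mod 59: 34^1≡34, 34^2≡35, 34^4≡45, 34^8≡19, 34^16≡7, 34^32≡49
50 = 32 + 16 + 2, so 34^50 ≡ 49·7·35 ≡ 28 (mod 59)
y^r · r^s ≡ 22·28 = 616 ≡ 26 (mod 59)

26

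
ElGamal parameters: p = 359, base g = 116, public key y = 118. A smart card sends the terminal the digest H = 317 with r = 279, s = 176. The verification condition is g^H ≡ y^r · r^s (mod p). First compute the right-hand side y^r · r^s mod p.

157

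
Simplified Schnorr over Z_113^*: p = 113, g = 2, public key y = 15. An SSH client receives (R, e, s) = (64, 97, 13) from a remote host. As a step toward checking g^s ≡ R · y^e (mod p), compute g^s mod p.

2^2 = 4
2^4 ≡ 4^2 = 16
2^8 ≡ 16^2 = 256 ≡ 30
13 = 8 + 4 + 1, so 2^13 ≡ 30·16·2 ≡ 56 (mod 113)

56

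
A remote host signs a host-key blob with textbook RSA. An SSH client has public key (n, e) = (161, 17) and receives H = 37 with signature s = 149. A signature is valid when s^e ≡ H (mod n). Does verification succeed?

fails

s^2 ≡ 149^2 = 22201 ≡ 144
s^4 ≡ 144^2 = 20736 ≡ 128
s^8 ≡ 128^2 = 16384 ≡ 123
s^16 ≡ 123^2 = 15129 ≡ 156
17 = 16 + 1, so s^17 ≡ 156·149 ≡ 60 (mod 161)
s^17 mod 161 = 60, but H = 37.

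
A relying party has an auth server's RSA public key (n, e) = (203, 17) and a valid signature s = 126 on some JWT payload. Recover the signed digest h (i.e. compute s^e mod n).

s^2 ≡ 126^2 = 15876 ≡ 42
s^4 ≡ 42^2 = 1764 ≡ 140
s^8 ≡ 140^2 = 19600 ≡ 112
s^16 ≡ 112^2 = 12544 ≡ 161
17 = 16 + 1, so s^17 ≡ 161·126 ≡ 189 (mod 203)

189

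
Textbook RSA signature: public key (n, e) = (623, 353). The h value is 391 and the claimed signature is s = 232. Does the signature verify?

Squares mod 623: s^1≡232, s^2≡246, s^4≡85, s^8≡372, s^16≡78, s^32≡477, s^64≡134, s^128≡512, s^256≡484
353 = 256 + 64 + 32 + 1, so s^353 ≡ 484·134·477·232 ≡ 232 (mod 623)
232 ≠ 391, so verification fails.

does not verify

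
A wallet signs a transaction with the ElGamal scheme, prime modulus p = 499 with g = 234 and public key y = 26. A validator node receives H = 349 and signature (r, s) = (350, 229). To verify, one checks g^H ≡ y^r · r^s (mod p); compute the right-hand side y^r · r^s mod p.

384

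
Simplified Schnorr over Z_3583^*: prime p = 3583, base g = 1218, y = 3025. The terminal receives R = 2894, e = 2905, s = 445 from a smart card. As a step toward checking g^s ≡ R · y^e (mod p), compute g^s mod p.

1983

Squares mod 3583: 1218^1≡1218, 1218^2≡162, 1218^4≡1163, 1218^8≡1778, 1218^16≡1078, 1218^32≡1192, 1218^64≡1996, 1218^128≡3303, 1218^256≡3157
445 = 256 + 128 + 32 + 16 + 8 + 4 + 1, so 1218^445 ≡ 3157·3303·1192·1078·1778·1163·1218 ≡ 1983 (mod 3583)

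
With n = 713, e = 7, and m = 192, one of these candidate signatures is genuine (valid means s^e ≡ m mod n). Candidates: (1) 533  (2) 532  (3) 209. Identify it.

1

Candidate 1: Squares mod 713: 533^1≡533, 533^2≡315, 533^4≡118; 7 = 4 + 2 + 1, so 533^7 ≡ 118·315·533 ≡ 192 (mod 713)
  → matches m = 192
Candidate 2: Squares mod 713: 532^1≡532, 532^2≡676, 532^4≡656; 7 = 4 + 2 + 1, so 532^7 ≡ 656·676·532 ≡ 439 (mod 713)
Candidate 3: Squares mod 713: 209^1≡209, 209^2≡188, 209^4≡407; 7 = 4 + 2 + 1, so 209^7 ≡ 407·188·209 ≡ 680 (mod 713)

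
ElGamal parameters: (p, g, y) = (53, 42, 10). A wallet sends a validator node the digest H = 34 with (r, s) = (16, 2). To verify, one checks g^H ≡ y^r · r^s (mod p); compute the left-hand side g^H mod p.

Squares mod 53: 42^1≡42, 42^2≡15, 42^4≡13, 42^8≡10, 42^16≡47, 42^32≡36
34 = 32 + 2, so 42^34 ≡ 36·15 ≡ 10 (mod 53)

10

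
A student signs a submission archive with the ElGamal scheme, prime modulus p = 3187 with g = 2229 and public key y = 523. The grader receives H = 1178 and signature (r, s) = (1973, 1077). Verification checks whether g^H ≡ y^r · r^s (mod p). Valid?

Left side g^H mod p:
Squares mod 3187: 2229^1≡2229, 2229^2≡3095, 2229^4≡2090, 2229^8≡1910, 2229^16≡2172, 2229^32≡824, 2229^64≡145, 2229^128≡1903, 2229^256≡977, 2229^512≡1616, 2229^1024≡1303
1178 = 1024 + 128 + 16 + 8 + 2, so 2229^1178 ≡ 1303·1903·2172·1910·3095 ≡ 1095 (mod 3187)
Right side y^r · r^s mod p:
Squares mod 3187: 523^1≡523, 523^2≡2634, 523^4≡3044, 523^8≡1327, 523^16≡1705, 523^32≡481, 523^64≡1897, 523^128≡486, 523^256≡358, 523^512≡684, 523^1024≡2554
1973 = 1024 + 512 + 256 + 128 + 32 + 16 + 4 + 1, so 523^1973 ≡ 2554·684·358·486·481·1705·3044·523 ≡ 1551 (mod 3187)
Squares mod 3187: 1973^1≡1973, 1973^2≡1402, 1973^4≡2412, 1973^8≡1469, 1973^16≡362, 1973^32≡377, 1973^64≡1901, 1973^128≡2930, 1973^256≡2309, 1973^512≡2817, 1973^1024≡3046
1077 = 1024 + 32 + 16 + 4 + 1, so 1973^1077 ≡ 3046·377·362·2412·1973 ≡ 1474 (mod 3187)
1551·1474 = 2286174 ≡ 1095 (mod 3187)
1095 ≡ 1095 (mod 3187), so the signature is genuine.

yes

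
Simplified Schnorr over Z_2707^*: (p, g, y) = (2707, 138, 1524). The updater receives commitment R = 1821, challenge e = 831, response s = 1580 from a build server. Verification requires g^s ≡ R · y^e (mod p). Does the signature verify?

verifies

g^s mod p:
138^2 = 19044 ≡ 95
138^4 ≡ 95^2 = 9025 ≡ 904
138^8 ≡ 904^2 = 817216 ≡ 2409
138^16 ≡ 2409^2 = 5803281 ≡ 2180
138^32 ≡ 2180^2 = 4752400 ≡ 1615
138^64 ≡ 1615^2 = 2608225 ≡ 1384
138^128 ≡ 1384^2 = 1915456 ≡ 1607
138^256 ≡ 1607^2 = 2582449 ≡ 2678
138^512 ≡ 2678^2 = 7171684 ≡ 841
138^1024 ≡ 841^2 = 707281 ≡ 754
1580 = 1024 + 512 + 32 + 8 + 4, so 138^1580 ≡ 754·841·1615·2409·904 ≡ 1987 (mod 2707)
R · y^e mod p:
1524^2 = 2322576 ≡ 2677
1524^4 ≡ 2677^2 = 7166329 ≡ 900
1524^8 ≡ 900^2 = 810000 ≡ 607
1524^16 ≡ 607^2 = 368449 ≡ 297
1524^32 ≡ 297^2 = 88209 ≡ 1585
1524^64 ≡ 1585^2 = 2512225 ≡ 129
1524^128 ≡ 129^2 = 16641 ≡ 399
1524^256 ≡ 399^2 = 159201 ≡ 2195
1524^512 ≡ 2195^2 = 4818025 ≡ 2272
831 = 512 + 256 + 32 + 16 + 8 + 4 + 2 + 1, so 1524^831 ≡ 2272·2195·1585·297·607·900·2677·1524 ≡ 1779 (mod 2707)
1821·1779 = 3239559 ≡ 1987 (mod 2707)
1987 ≡ 1987 (mod 2707); signature holds.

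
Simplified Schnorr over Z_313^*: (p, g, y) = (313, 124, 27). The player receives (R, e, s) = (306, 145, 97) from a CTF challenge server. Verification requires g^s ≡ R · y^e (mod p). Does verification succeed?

passes

g^s mod p:
124^2 = 15376 ≡ 39
124^4 ≡ 39^2 = 1521 ≡ 269
124^8 ≡ 269^2 = 72361 ≡ 58
124^16 ≡ 58^2 = 3364 ≡ 234
124^32 ≡ 234^2 = 54756 ≡ 294
124^64 ≡ 294^2 = 86436 ≡ 48
97 = 64 + 32 + 1, so 124^97 ≡ 48·294·124 ≡ 218 (mod 313)
R · y^e mod p:
27^2 = 729 ≡ 103
27^4 ≡ 103^2 = 10609 ≡ 280
27^8 ≡ 280^2 = 78400 ≡ 150
27^16 ≡ 150^2 = 22500 ≡ 277
27^32 ≡ 277^2 = 76729 ≡ 44
27^64 ≡ 44^2 = 1936 ≡ 58
27^128 ≡ 58^2 = 3364 ≡ 234
145 = 128 + 16 + 1, so 27^145 ≡ 234·277·27 ≡ 103 (mod 313)
306·103 = 31518 ≡ 218 (mod 313)
218 ≡ 218 (mod 313); signature holds.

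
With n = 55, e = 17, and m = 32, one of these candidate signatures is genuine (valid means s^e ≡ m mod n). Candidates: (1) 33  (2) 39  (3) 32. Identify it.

3

Candidate 1: Squares mod 55: 33^1≡33, 33^2≡44, 33^4≡11, 33^8≡11, 33^16≡11; 17 = 16 + 1, so 33^17 ≡ 11·33 ≡ 33 (mod 55)
Candidate 2: Squares mod 55: 39^1≡39, 39^2≡36, 39^4≡31, 39^8≡26, 39^16≡16; 17 = 16 + 1, so 39^17 ≡ 16·39 ≡ 19 (mod 55)
Candidate 3: Squares mod 55: 32^1≡32, 32^2≡34, 32^4≡1, 32^8≡1, 32^16≡1; 17 = 16 + 1, so 32^17 ≡ 1·32 ≡ 32 (mod 55)
  → matches m = 32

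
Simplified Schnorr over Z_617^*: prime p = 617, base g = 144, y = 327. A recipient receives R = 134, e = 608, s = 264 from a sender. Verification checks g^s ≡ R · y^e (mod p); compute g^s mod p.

142

Squares mod 617: 144^1≡144, 144^2≡375, 144^4≡566, 144^8≡133, 144^16≡413, 144^32≡277, 144^64≡221, 144^128≡98, 144^256≡349
264 = 256 + 8, so 144^264 ≡ 349·133 ≡ 142 (mod 617)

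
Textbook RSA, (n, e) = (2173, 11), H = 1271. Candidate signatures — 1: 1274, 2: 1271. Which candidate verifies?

2

Candidate 1: 1274^2 = 1623076 ≡ 2018; 1274^4 ≡ 2018^2 = 4072324 ≡ 122; 1274^8 ≡ 122^2 = 14884 ≡ 1846; 11 = 8 + 2 + 1, so 1274^11 ≡ 1846·2018·1274 ≡ 1995 (mod 2173)
Candidate 2: 1271^2 = 1615441 ≡ 902; 1271^4 ≡ 902^2 = 813604 ≡ 902; 1271^8 ≡ 902^2 = 813604 ≡ 902; 11 = 8 + 2 + 1, so 1271^11 ≡ 902·902·1271 ≡ 1271 (mod 2173)
  → matches H = 1271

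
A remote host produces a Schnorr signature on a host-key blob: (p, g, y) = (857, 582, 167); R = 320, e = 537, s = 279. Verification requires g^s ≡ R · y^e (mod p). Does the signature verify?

g^s mod p:
582^2 = 338724 ≡ 209
582^4 ≡ 209^2 = 43681 ≡ 831
582^8 ≡ 831^2 = 690561 ≡ 676
582^16 ≡ 676^2 = 456976 ≡ 195
582^32 ≡ 195^2 = 38025 ≡ 317
582^64 ≡ 317^2 = 100489 ≡ 220
582^128 ≡ 220^2 = 48400 ≡ 408
582^256 ≡ 408^2 = 166464 ≡ 206
279 = 256 + 16 + 4 + 2 + 1, so 582^279 ≡ 206·195·831·209·582 ≡ 698 (mod 857)
R · y^e mod p:
167^2 = 27889 ≡ 465
167^4 ≡ 465^2 = 216225 ≡ 261
167^8 ≡ 261^2 = 68121 ≡ 418
167^16 ≡ 418^2 = 174724 ≡ 753
167^32 ≡ 753^2 = 567009 ≡ 532
167^64 ≡ 532^2 = 283024 ≡ 214
167^128 ≡ 214^2 = 45796 ≡ 375
167^256 ≡ 375^2 = 140625 ≡ 77
167^512 ≡ 77^2 = 5929 ≡ 787
537 = 512 + 16 + 8 + 1, so 167^537 ≡ 787·753·418·167 ≡ 392 (mod 857)
320·392 = 125440 ≡ 318 (mod 857)
698 ≠ 318; the check fails.

does not verify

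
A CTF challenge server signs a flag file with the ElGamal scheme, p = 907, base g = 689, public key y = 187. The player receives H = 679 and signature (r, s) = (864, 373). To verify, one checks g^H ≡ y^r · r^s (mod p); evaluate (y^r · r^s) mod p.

443

187^2 = 34969 ≡ 503
187^4 ≡ 503^2 = 253009 ≡ 863
187^8 ≡ 863^2 = 744769 ≡ 122
187^16 ≡ 122^2 = 14884 ≡ 372
187^32 ≡ 372^2 = 138384 ≡ 520
187^64 ≡ 520^2 = 270400 ≡ 114
187^128 ≡ 114^2 = 12996 ≡ 298
187^256 ≡ 298^2 = 88804 ≡ 825
187^512 ≡ 825^2 = 680625 ≡ 375
864 = 512 + 256 + 64 + 32, so 187^864 ≡ 375·825·114·520 ≡ 483 (mod 907)
864^2 = 746496 ≡ 35
864^4 ≡ 35^2 = 1225 ≡ 318
864^8 ≡ 318^2 = 101124 ≡ 447
864^16 ≡ 447^2 = 199809 ≡ 269
864^32 ≡ 269^2 = 72361 ≡ 708
864^64 ≡ 708^2 = 501264 ≡ 600
864^128 ≡ 600^2 = 360000 ≡ 828
864^256 ≡ 828^2 = 685584 ≡ 799
373 = 256 + 64 + 32 + 16 + 4 + 1, so 864^373 ≡ 799·600·708·269·318·864 ≡ 138 (mod 907)
y^r · r^s ≡ 483·138 = 66654 ≡ 443 (mod 907)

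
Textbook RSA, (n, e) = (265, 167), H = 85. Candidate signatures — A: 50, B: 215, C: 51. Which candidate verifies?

Candidate A: Squares mod 265: 50^1≡50, 50^2≡115, 50^4≡240, 50^8≡95, 50^16≡15, 50^32≡225, 50^64≡10, 50^128≡100; 167 = 128 + 32 + 4 + 2 + 1, so 50^167 ≡ 100·225·240·115·50 ≡ 85 (mod 265)
  → matches H = 85
Candidate B: Squares mod 265: 215^1≡215, 215^2≡115, 215^4≡240, 215^8≡95, 215^16≡15, 215^32≡225, 215^64≡10, 215^128≡100; 167 = 128 + 32 + 4 + 2 + 1, so 215^167 ≡ 100·225·240·115·215 ≡ 180 (mod 265)
Candidate C: Squares mod 265: 51^1≡51, 51^2≡216, 51^4≡16, 51^8≡256, 51^16≡81, 51^32≡201, 51^64≡121, 51^128≡66; 167 = 128 + 32 + 4 + 2 + 1, so 51^167 ≡ 66·201·16·216·51 ≡ 231 (mod 265)

A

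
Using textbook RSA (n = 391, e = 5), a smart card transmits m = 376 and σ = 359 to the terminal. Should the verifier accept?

reject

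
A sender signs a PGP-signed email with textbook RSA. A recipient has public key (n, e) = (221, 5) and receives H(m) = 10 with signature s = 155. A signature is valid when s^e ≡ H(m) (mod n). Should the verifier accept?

s^2 ≡ 155^2 = 24025 ≡ 157
s^4 ≡ 157^2 = 24649 ≡ 118
5 = 4 + 1, so s^5 ≡ 118·155 ≡ 168 (mod 221)
s^5 mod 221 = 168, but H(m) = 10.

reject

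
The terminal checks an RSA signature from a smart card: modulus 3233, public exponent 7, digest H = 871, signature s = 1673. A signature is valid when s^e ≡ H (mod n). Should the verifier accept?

accept

s^7 mod 3233 = 871
s^7 mod 3233 = 871 matches H.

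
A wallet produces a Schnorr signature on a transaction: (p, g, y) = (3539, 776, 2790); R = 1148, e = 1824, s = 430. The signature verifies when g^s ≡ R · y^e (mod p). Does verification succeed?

passes

g^s mod p:
Squares mod 3539: 776^1≡776, 776^2≡546, 776^4≡840, 776^8≡1339, 776^16≡2187, 776^32≡1780, 776^64≡995, 776^128≡2644, 776^256≡1211
430 = 256 + 128 + 32 + 8 + 4 + 2, so 776^430 ≡ 1211·2644·1780·1339·840·546 ≡ 2452 (mod 3539)
R · y^e mod p:
Squares mod 3539: 2790^1≡2790, 2790^2≡1839, 2790^4≡2176, 2790^8≡3333, 2790^16≡3507, 2790^32≡1024, 2790^64≡1032, 2790^128≡3324, 2790^256≡218, 2790^512≡1517, 2790^1024≡939
1824 = 1024 + 512 + 256 + 32, so 2790^1824 ≡ 939·1517·218·1024 ≡ 2493 (mod 3539)
1148·2493 = 2861964 ≡ 2452 (mod 3539)
2452 ≡ 2452 (mod 3539); signature holds.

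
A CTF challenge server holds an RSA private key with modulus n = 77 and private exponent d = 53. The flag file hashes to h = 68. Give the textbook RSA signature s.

52

h^53 mod 77 = 52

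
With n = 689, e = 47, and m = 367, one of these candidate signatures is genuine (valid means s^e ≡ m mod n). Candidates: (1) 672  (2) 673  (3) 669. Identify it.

1

Candidate 1: Squares mod 689: 672^1≡672, 672^2≡289, 672^4≡152, 672^8≡367, 672^16≡334, 672^32≡627; 47 = 32 + 8 + 4 + 2 + 1, so 672^47 ≡ 627·367·152·289·672 ≡ 367 (mod 689)
  → matches m = 367
Candidate 2: Squares mod 689: 673^1≡673, 673^2≡256, 673^4≡81, 673^8≡360, 673^16≡68, 673^32≡490; 47 = 32 + 8 + 4 + 2 + 1, so 673^47 ≡ 490·360·81·256·673 ≡ 329 (mod 689)
Candidate 3: Squares mod 689: 669^1≡669, 669^2≡400, 669^4≡152, 669^8≡367, 669^16≡334, 669^32≡627; 47 = 32 + 8 + 4 + 2 + 1, so 669^47 ≡ 627·367·152·400·669 ≡ 622 (mod 689)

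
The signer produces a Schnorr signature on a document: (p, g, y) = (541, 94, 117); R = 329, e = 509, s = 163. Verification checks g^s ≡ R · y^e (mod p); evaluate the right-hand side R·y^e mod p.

365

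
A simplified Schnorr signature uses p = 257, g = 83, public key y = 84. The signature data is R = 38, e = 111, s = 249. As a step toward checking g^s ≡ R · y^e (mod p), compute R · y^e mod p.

20

Squares mod 257: 84^1≡84, 84^2≡117, 84^4≡68, 84^8≡255, 84^16≡4, 84^32≡16, 84^64≡256
111 = 64 + 32 + 8 + 4 + 2 + 1, so 84^111 ≡ 256·16·255·68·117·84 ≡ 244 (mod 257)
R · y^e ≡ 38·244 = 9272 ≡ 20 (mod 257)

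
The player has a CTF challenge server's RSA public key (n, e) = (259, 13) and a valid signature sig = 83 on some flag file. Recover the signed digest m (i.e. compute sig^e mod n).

160

sig^13 mod 259 = 160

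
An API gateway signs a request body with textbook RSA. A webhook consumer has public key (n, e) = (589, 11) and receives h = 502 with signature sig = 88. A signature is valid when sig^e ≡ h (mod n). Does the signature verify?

verifies

sig^2 ≡ 88^2 = 7744 ≡ 87
sig^4 ≡ 87^2 = 7569 ≡ 501
sig^8 ≡ 501^2 = 251001 ≡ 87
11 = 8 + 2 + 1, so sig^11 ≡ 87·87·88 ≡ 502 (mod 589)
Since 502 equals the digest 502, verification succeeds.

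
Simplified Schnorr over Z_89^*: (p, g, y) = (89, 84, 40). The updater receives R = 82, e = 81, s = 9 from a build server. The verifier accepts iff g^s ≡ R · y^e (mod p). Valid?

no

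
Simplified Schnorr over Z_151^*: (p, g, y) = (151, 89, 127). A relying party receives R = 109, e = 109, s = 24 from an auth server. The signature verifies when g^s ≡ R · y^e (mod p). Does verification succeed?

fails

g^s mod p:
89^2 = 7921 ≡ 69
89^4 ≡ 69^2 = 4761 ≡ 80
89^8 ≡ 80^2 = 6400 ≡ 58
89^16 ≡ 58^2 = 3364 ≡ 42
24 = 16 + 8, so 89^24 ≡ 42·58 ≡ 20 (mod 151)
R · y^e mod p:
127^2 = 16129 ≡ 123
127^4 ≡ 123^2 = 15129 ≡ 29
127^8 ≡ 29^2 = 841 ≡ 86
127^16 ≡ 86^2 = 7396 ≡ 148
127^32 ≡ 148^2 = 21904 ≡ 9
127^64 ≡ 9^2 = 81
109 = 64 + 32 + 8 + 4 + 1, so 127^109 ≡ 81·9·86·29·127 ≡ 50 (mod 151)
109·50 = 5450 ≡ 14 (mod 151)
20 ≠ 14; the check fails.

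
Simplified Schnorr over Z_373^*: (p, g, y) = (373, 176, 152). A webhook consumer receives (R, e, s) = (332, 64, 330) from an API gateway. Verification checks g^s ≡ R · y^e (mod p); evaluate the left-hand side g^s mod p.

156

176^330 mod 373 = 156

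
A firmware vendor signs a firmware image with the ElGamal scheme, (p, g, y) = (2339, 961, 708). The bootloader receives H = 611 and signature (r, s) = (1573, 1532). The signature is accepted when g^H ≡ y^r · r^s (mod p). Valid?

Left side g^H mod p:
Squares mod 2339: 961^1≡961, 961^2≡1955, 961^4≡99, 961^8≡445, 961^16≡1549, 961^32≡1926, 961^64≡2161, 961^128≡1277, 961^256≡446, 961^512≡101
611 = 512 + 64 + 32 + 2 + 1, so 961^611 ≡ 101·2161·1926·1955·961 ≡ 1057 (mod 2339)
Right side y^r · r^s mod p:
Squares mod 2339: 708^1≡708, 708^2≡718, 708^4≡944, 708^8≡2316, 708^16≡529, 708^32≡1500, 708^64≡2221, 708^128≡2229, 708^256≡405, 708^512≡295, 708^1024≡482
1573 = 1024 + 512 + 32 + 4 + 1, so 708^1573 ≡ 482·295·1500·944·708 ≡ 1224 (mod 2339)
Squares mod 2339: 1573^1≡1573, 1573^2≡2006, 1573^4≡956, 1573^8≡1726, 1573^16≡1529, 1573^32≡1180, 1573^64≡695, 1573^128≡1191, 1573^256≡1047, 1573^512≡1557, 1573^1024≡1045
1532 = 1024 + 256 + 128 + 64 + 32 + 16 + 8 + 4, so 1573^1532 ≡ 1045·1047·1191·695·1180·1529·1726·956 ≡ 1264 (mod 2339)
1224·1264 = 1547136 ≡ 1057 (mod 2339)
1057 ≡ 1057 (mod 2339), so the signature is genuine.

yes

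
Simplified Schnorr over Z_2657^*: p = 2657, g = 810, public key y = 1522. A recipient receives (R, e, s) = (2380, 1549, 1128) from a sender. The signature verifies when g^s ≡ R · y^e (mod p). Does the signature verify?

does not verify

g^s mod p:
810^2 = 656100 ≡ 2478
810^4 ≡ 2478^2 = 6140484 ≡ 157
810^8 ≡ 157^2 = 24649 ≡ 736
810^16 ≡ 736^2 = 541696 ≡ 2325
810^32 ≡ 2325^2 = 5405625 ≡ 1287
810^64 ≡ 1287^2 = 1656369 ≡ 1058
810^128 ≡ 1058^2 = 1119364 ≡ 767
810^256 ≡ 767^2 = 588289 ≡ 1092
810^512 ≡ 1092^2 = 1192464 ≡ 2128
810^1024 ≡ 2128^2 = 4528384 ≡ 856
1128 = 1024 + 64 + 32 + 8, so 810^1128 ≡ 856·1058·1287·736 ≡ 2169 (mod 2657)
R · y^e mod p:
1522^2 = 2316484 ≡ 2237
1522^4 ≡ 2237^2 = 5004169 ≡ 1038
1522^8 ≡ 1038^2 = 1077444 ≡ 1359
1522^16 ≡ 1359^2 = 1846881 ≡ 266
1522^32 ≡ 266^2 = 70756 ≡ 1674
1522^64 ≡ 1674^2 = 2802276 ≡ 1798
1522^128 ≡ 1798^2 = 3232804 ≡ 1892
1522^256 ≡ 1892^2 = 3579664 ≡ 685
1522^512 ≡ 685^2 = 469225 ≡ 1593
1522^1024 ≡ 1593^2 = 2537649 ≡ 214
1549 = 1024 + 512 + 8 + 4 + 1, so 1522^1549 ≡ 214·1593·1359·1038·1522 ≡ 2431 (mod 2657)
2380·2431 = 5785780 ≡ 1491 (mod 2657)
2169 ≠ 1491; the check fails.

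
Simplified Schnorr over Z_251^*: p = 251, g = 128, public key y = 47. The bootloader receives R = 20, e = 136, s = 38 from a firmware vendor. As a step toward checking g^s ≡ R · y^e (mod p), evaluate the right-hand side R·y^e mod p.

25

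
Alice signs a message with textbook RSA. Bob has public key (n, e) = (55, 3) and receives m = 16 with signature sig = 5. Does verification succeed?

sig^2 ≡ 5^2 = 25
3 = 2 + 1, so sig^3 ≡ 25·5 ≡ 15 (mod 55)
15 ≠ 16, so verification fails.

fails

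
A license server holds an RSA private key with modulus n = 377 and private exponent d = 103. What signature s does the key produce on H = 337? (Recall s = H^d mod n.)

H^2 ≡ 337^2 = 113569 ≡ 92
H^4 ≡ 92^2 = 8464 ≡ 170
H^8 ≡ 170^2 = 28900 ≡ 248
H^16 ≡ 248^2 = 61504 ≡ 53
H^32 ≡ 53^2 = 2809 ≡ 170
H^64 ≡ 170^2 = 28900 ≡ 248
103 = 64 + 32 + 4 + 2 + 1, so H^103 ≡ 248·170·170·92·337 ≡ 246 (mod 377)

246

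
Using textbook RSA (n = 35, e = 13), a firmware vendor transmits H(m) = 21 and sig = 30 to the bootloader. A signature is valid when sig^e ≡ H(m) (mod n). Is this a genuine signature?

forged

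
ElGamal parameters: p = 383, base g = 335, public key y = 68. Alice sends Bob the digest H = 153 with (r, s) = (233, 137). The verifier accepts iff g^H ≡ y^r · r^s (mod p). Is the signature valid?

Left side g^H mod p:
Squares mod 383: 335^1≡335, 335^2≡6, 335^4≡36, 335^8≡147, 335^16≡161, 335^32≡260, 335^64≡192, 335^128≡96
153 = 128 + 16 + 8 + 1, so 335^153 ≡ 96·161·147·335 ≡ 182 (mod 383)
Right side y^r · r^s mod p:
Squares mod 383: 68^1≡68, 68^2≡28, 68^4≡18, 68^8≡324, 68^16≡34, 68^32≡7, 68^64≡49, 68^128≡103
233 = 128 + 64 + 32 + 8 + 1, so 68^233 ≡ 103·49·7·324·68 ≡ 309 (mod 383)
Squares mod 383: 233^1≡233, 233^2≡286, 233^4≡217, 233^8≡363, 233^16≡17, 233^32≡289, 233^64≡27, 233^128≡346
137 = 128 + 8 + 1, so 233^137 ≡ 346·363·233 ≡ 70 (mod 383)
309·70 = 21630 ≡ 182 (mod 383)
182 ≡ 182 (mod 383), so the signature is genuine.

valid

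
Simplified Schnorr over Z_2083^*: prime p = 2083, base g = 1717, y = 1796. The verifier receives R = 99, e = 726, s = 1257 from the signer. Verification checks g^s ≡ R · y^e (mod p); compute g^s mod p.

1550

Squares mod 2083: 1717^1≡1717, 1717^2≡644, 1717^4≡219, 1717^8≡52, 1717^16≡621, 1717^32≡286, 1717^64≡559, 1717^128≡31, 1717^256≡961, 1717^512≡752, 1717^1024≡1011
1257 = 1024 + 128 + 64 + 32 + 8 + 1, so 1717^1257 ≡ 1011·31·559·286·52·1717 ≡ 1550 (mod 2083)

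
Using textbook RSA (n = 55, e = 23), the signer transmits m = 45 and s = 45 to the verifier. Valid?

s^2 ≡ 45^2 = 2025 ≡ 45
s^4 ≡ 45^2 = 2025 ≡ 45
s^8 ≡ 45^2 = 2025 ≡ 45
s^16 ≡ 45^2 = 2025 ≡ 45
23 = 16 + 4 + 2 + 1, so s^23 ≡ 45·45·45·45 ≡ 45 (mod 55)
s^23 mod 55 = 45 matches m.

yes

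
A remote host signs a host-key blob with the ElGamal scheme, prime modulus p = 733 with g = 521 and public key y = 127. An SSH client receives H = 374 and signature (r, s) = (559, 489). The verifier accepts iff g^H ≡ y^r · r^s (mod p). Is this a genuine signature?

forged

Left side g^H mod p:
521^2 = 271441 ≡ 231
521^4 ≡ 231^2 = 53361 ≡ 585
521^8 ≡ 585^2 = 342225 ≡ 647
521^16 ≡ 647^2 = 418609 ≡ 66
521^32 ≡ 66^2 = 4356 ≡ 691
521^64 ≡ 691^2 = 477481 ≡ 298
521^128 ≡ 298^2 = 88804 ≡ 111
521^256 ≡ 111^2 = 12321 ≡ 593
374 = 256 + 64 + 32 + 16 + 4 + 2, so 521^374 ≡ 593·298·691·66·585·231 ≡ 647 (mod 733)
Right side y^r · r^s mod p:
127^2 = 16129 ≡ 3
127^4 ≡ 3^2 = 9
127^8 ≡ 9^2 = 81
127^16 ≡ 81^2 = 6561 ≡ 697
127^32 ≡ 697^2 = 485809 ≡ 563
127^64 ≡ 563^2 = 316969 ≡ 313
127^128 ≡ 313^2 = 97969 ≡ 480
127^256 ≡ 480^2 = 230400 ≡ 238
127^512 ≡ 238^2 = 56644 ≡ 203
559 = 512 + 32 + 8 + 4 + 2 + 1, so 127^559 ≡ 203·563·81·9·3·127 ≡ 490 (mod 733)
559^2 = 312481 ≡ 223
559^4 ≡ 223^2 = 49729 ≡ 618
559^8 ≡ 618^2 = 381924 ≡ 31
559^16 ≡ 31^2 = 961 ≡ 228
559^32 ≡ 228^2 = 51984 ≡ 674
559^64 ≡ 674^2 = 454276 ≡ 549
559^128 ≡ 549^2 = 301401 ≡ 138
559^256 ≡ 138^2 = 19044 ≡ 719
489 = 256 + 128 + 64 + 32 + 8 + 1, so 559^489 ≡ 719·138·549·674·31·559 ≡ 91 (mod 733)
490·91 = 44590 ≡ 610 (mod 733)
647 ≠ 610, so verification fails.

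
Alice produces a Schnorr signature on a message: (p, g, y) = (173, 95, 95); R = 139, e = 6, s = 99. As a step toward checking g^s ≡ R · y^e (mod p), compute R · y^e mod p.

136

95^2 = 9025 ≡ 29
95^4 ≡ 29^2 = 841 ≡ 149
6 = 4 + 2, so 95^6 ≡ 149·29 ≡ 169 (mod 173)
R · y^e ≡ 139·169 = 23491 ≡ 136 (mod 173)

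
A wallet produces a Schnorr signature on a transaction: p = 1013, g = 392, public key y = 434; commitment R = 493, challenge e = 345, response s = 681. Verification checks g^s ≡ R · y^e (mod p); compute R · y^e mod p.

Squares mod 1013: 434^1≡434, 434^2≡951, 434^4≡805, 434^8≡718, 434^16≡920, 434^32≡545, 434^64≡216, 434^128≡58, 434^256≡325
345 = 256 + 64 + 16 + 8 + 1, so 434^345 ≡ 325·216·920·718·434 ≡ 416 (mod 1013)
R · y^e ≡ 493·416 = 205088 ≡ 462 (mod 1013)

462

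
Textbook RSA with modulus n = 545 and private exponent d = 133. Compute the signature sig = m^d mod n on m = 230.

Squares mod 545: m^1≡230, m^2≡35, m^4≡135, m^8≡240, m^16≡375, m^32≡15, m^64≡225, m^128≡485
133 = 128 + 4 + 1, so m^133 ≡ 485·135·230 ≡ 355 (mod 545)

355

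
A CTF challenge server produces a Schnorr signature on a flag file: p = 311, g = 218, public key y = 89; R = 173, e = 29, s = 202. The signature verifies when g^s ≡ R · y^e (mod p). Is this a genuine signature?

forged

g^s mod p:
218^2 = 47524 ≡ 252
218^4 ≡ 252^2 = 63504 ≡ 60
218^8 ≡ 60^2 = 3600 ≡ 179
218^16 ≡ 179^2 = 32041 ≡ 8
218^32 ≡ 8^2 = 64
218^64 ≡ 64^2 = 4096 ≡ 53
218^128 ≡ 53^2 = 2809 ≡ 10
202 = 128 + 64 + 8 + 2, so 218^202 ≡ 10·53·179·252 ≡ 48 (mod 311)
R · y^e mod p:
89^2 = 7921 ≡ 146
89^4 ≡ 146^2 = 21316 ≡ 168
89^8 ≡ 168^2 = 28224 ≡ 234
89^16 ≡ 234^2 = 54756 ≡ 20
29 = 16 + 8 + 4 + 1, so 89^29 ≡ 20·234·168·89 ≡ 49 (mod 311)
173·49 = 8477 ≡ 80 (mod 311)
48 ≠ 80; the check fails.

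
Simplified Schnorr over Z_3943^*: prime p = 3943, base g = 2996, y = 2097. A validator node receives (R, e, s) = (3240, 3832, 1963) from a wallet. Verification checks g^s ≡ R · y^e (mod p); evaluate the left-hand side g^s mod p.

2996^2 = 8976016 ≡ 1748
2996^4 ≡ 1748^2 = 3055504 ≡ 3622
2996^8 ≡ 3622^2 = 13118884 ≡ 523
2996^16 ≡ 523^2 = 273529 ≡ 1462
2996^32 ≡ 1462^2 = 2137444 ≡ 338
2996^64 ≡ 338^2 = 114244 ≡ 3840
2996^128 ≡ 3840^2 = 14745600 ≡ 2723
2996^256 ≡ 2723^2 = 7414729 ≡ 1889
2996^512 ≡ 1889^2 = 3568321 ≡ 3849
2996^1024 ≡ 3849^2 = 14814801 ≡ 950
1963 = 1024 + 512 + 256 + 128 + 32 + 8 + 2 + 1, so 2996^1963 ≡ 950·3849·1889·2723·338·523·1748·2996 ≡ 3174 (mod 3943)

3174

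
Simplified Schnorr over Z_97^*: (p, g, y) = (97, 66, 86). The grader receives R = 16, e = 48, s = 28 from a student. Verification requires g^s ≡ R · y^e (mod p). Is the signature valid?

valid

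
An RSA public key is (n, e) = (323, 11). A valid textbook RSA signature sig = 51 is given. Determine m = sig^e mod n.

Squares mod 323: sig^1≡51, sig^2≡17, sig^4≡289, sig^8≡187
11 = 8 + 2 + 1, so sig^11 ≡ 187·17·51 ≡ 306 (mod 323)

306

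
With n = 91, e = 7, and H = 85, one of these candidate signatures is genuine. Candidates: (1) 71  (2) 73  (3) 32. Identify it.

Candidate 1: Squares mod 91: 71^1≡71, 71^2≡36, 71^4≡22; 7 = 4 + 2 + 1, so 71^7 ≡ 22·36·71 ≡ 85 (mod 91)
  → matches H = 85
Candidate 2: Squares mod 91: 73^1≡73, 73^2≡51, 73^4≡53; 7 = 4 + 2 + 1, so 73^7 ≡ 53·51·73 ≡ 31 (mod 91)
Candidate 3: Squares mod 91: 32^1≡32, 32^2≡23, 32^4≡74; 7 = 4 + 2 + 1, so 32^7 ≡ 74·23·32 ≡ 46 (mod 91)

1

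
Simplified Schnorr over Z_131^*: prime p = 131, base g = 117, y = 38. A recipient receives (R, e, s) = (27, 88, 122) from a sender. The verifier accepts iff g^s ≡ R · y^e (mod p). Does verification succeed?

passes

g^s mod p:
117^122 mod 131 = 16
R · y^e mod p:
38^88 mod 131 = 20
27·20 = 540 ≡ 16 (mod 131)
16 ≡ 16 (mod 131); signature holds.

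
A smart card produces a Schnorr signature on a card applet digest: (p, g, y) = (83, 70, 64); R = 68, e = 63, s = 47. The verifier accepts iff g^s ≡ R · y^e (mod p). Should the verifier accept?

g^s mod p:
70^2 = 4900 ≡ 3
70^4 ≡ 3^2 = 9
70^8 ≡ 9^2 = 81
70^16 ≡ 81^2 = 6561 ≡ 4
70^32 ≡ 4^2 = 16
47 = 32 + 8 + 4 + 2 + 1, so 70^47 ≡ 16·81·9·3·70 ≡ 27 (mod 83)
R · y^e mod p:
64^2 = 4096 ≡ 29
64^4 ≡ 29^2 = 841 ≡ 11
64^8 ≡ 11^2 = 121 ≡ 38
64^16 ≡ 38^2 = 1444 ≡ 33
64^32 ≡ 33^2 = 1089 ≡ 10
63 = 32 + 16 + 8 + 4 + 2 + 1, so 64^63 ≡ 10·33·38·11·29·64 ≡ 69 (mod 83)
68·69 = 4692 ≡ 44 (mod 83)
27 ≠ 44; the check fails.

reject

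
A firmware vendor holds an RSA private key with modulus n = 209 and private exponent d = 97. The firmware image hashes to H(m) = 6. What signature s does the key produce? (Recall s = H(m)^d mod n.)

(H(m))^2 ≡ 6^2 = 36
(H(m))^4 ≡ 36^2 = 1296 ≡ 42
(H(m))^8 ≡ 42^2 = 1764 ≡ 92
(H(m))^16 ≡ 92^2 = 8464 ≡ 104
(H(m))^32 ≡ 104^2 = 10816 ≡ 157
(H(m))^64 ≡ 157^2 = 24649 ≡ 196
97 = 64 + 32 + 1, so (H(m))^97 ≡ 196·157·6 ≡ 85 (mod 209)

85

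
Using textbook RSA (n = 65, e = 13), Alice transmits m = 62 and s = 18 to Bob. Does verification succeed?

fails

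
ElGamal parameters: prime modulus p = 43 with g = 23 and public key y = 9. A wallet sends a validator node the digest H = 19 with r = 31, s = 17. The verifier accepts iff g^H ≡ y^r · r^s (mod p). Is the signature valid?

valid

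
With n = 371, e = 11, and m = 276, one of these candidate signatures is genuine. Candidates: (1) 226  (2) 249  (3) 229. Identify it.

Candidate 1: Squares mod 371: 226^1≡226, 226^2≡249, 226^4≡44, 226^8≡81; 11 = 8 + 2 + 1, so 226^11 ≡ 81·249·226 ≡ 88 (mod 371)
Candidate 2: Squares mod 371: 249^1≡249, 249^2≡44, 249^4≡81, 249^8≡254; 11 = 8 + 2 + 1, so 249^11 ≡ 254·44·249 ≡ 324 (mod 371)
Candidate 3: Squares mod 371: 229^1≡229, 229^2≡130, 229^4≡205, 229^8≡102; 11 = 8 + 2 + 1, so 229^11 ≡ 102·130·229 ≡ 276 (mod 371)
  → matches m = 276

3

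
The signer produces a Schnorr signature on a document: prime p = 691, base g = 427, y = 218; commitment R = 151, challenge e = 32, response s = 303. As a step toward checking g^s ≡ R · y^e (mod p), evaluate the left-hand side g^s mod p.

39

Squares mod 691: 427^1≡427, 427^2≡596, 427^4≡42, 427^8≡382, 427^16≡123, 427^32≡618, 427^64≡492, 427^128≡214, 427^256≡190
303 = 256 + 32 + 8 + 4 + 2 + 1, so 427^303 ≡ 190·618·382·42·596·427 ≡ 39 (mod 691)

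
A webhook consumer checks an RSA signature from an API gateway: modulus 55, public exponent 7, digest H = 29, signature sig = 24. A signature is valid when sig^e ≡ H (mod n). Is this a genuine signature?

genuine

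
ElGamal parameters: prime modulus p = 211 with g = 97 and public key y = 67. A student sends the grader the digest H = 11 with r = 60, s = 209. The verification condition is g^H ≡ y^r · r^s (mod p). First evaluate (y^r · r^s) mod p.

42

67^2 = 4489 ≡ 58
67^4 ≡ 58^2 = 3364 ≡ 199
67^8 ≡ 199^2 = 39601 ≡ 144
67^16 ≡ 144^2 = 20736 ≡ 58
67^32 ≡ 58^2 = 3364 ≡ 199
60 = 32 + 16 + 8 + 4, so 67^60 ≡ 199·58·144·199 ≡ 199 (mod 211)
60^2 = 3600 ≡ 13
60^4 ≡ 13^2 = 169
60^8 ≡ 169^2 = 28561 ≡ 76
60^16 ≡ 76^2 = 5776 ≡ 79
60^32 ≡ 79^2 = 6241 ≡ 122
60^64 ≡ 122^2 = 14884 ≡ 114
60^128 ≡ 114^2 = 12996 ≡ 125
209 = 128 + 64 + 16 + 1, so 60^209 ≡ 125·114·79·60 ≡ 102 (mod 211)
y^r · r^s ≡ 199·102 = 20298 ≡ 42 (mod 211)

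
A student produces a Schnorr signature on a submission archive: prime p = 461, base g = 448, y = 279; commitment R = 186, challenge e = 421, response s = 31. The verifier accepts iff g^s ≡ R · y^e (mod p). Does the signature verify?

g^s mod p:
448^2 = 200704 ≡ 169
448^4 ≡ 169^2 = 28561 ≡ 440
448^8 ≡ 440^2 = 193600 ≡ 441
448^16 ≡ 441^2 = 194481 ≡ 400
31 = 16 + 8 + 4 + 2 + 1, so 448^31 ≡ 400·441·440·169·448 ≡ 423 (mod 461)
R · y^e mod p:
279^2 = 77841 ≡ 393
279^4 ≡ 393^2 = 154449 ≡ 14
279^8 ≡ 14^2 = 196
279^16 ≡ 196^2 = 38416 ≡ 153
279^32 ≡ 153^2 = 23409 ≡ 359
279^64 ≡ 359^2 = 128881 ≡ 262
279^128 ≡ 262^2 = 68644 ≡ 416
279^256 ≡ 416^2 = 173056 ≡ 181
421 = 256 + 128 + 32 + 4 + 1, so 279^421 ≡ 181·416·359·14·279 ≡ 72 (mod 461)
186·72 = 13392 ≡ 23 (mod 461)
423 ≠ 23; the check fails.

does not verify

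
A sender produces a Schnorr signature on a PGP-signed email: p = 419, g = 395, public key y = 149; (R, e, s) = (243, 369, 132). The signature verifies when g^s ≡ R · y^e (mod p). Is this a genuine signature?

g^s mod p:
Squares mod 419: 395^1≡395, 395^2≡157, 395^4≡347, 395^8≡156, 395^16≡34, 395^32≡318, 395^64≡145, 395^128≡75
132 = 128 + 4, so 395^132 ≡ 75·347 ≡ 47 (mod 419)
R · y^e mod p:
Squares mod 419: 149^1≡149, 149^2≡413, 149^4≡36, 149^8≡39, 149^16≡264, 149^32≡142, 149^64≡52, 149^128≡190, 149^256≡66
369 = 256 + 64 + 32 + 16 + 1, so 149^369 ≡ 66·52·142·264·149 ≡ 164 (mod 419)
243·164 = 39852 ≡ 47 (mod 419)
47 ≡ 47 (mod 419); signature holds.

genuine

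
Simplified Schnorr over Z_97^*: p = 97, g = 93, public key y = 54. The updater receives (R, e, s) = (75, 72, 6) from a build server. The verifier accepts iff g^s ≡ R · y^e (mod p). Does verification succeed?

fails

g^s mod p:
Squares mod 97: 93^1≡93, 93^2≡16, 93^4≡62
6 = 4 + 2, so 93^6 ≡ 62·16 ≡ 22 (mod 97)
R · y^e mod p:
Squares mod 97: 54^1≡54, 54^2≡6, 54^4≡36, 54^8≡35, 54^16≡61, 54^32≡35, 54^64≡61
72 = 64 + 8, so 54^72 ≡ 61·35 ≡ 1 (mod 97)
75·1 = 75 ≡ 75 (mod 97)
22 ≠ 75; the check fails.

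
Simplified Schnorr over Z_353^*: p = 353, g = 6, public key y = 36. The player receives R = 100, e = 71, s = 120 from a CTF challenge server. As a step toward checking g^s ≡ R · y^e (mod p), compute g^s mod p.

311

6^120 mod 353 = 311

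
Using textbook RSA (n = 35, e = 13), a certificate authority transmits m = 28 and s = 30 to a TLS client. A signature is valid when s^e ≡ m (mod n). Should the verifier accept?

reject

Squares mod 35: s^1≡30, s^2≡25, s^4≡30, s^8≡25
13 = 8 + 4 + 1, so s^13 ≡ 25·30·30 ≡ 30 (mod 35)
s^13 mod 35 = 30, but m = 28.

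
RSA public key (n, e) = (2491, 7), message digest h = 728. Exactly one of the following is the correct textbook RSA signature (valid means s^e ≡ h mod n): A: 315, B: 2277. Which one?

Candidate A: 315^7 mod 2491 = 728
  → matches h = 728
Candidate B: 2277^7 mod 2491 = 84

A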